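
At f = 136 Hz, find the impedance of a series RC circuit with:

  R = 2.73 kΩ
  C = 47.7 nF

Step 1 — Angular frequency: ω = 2π·f = 2π·136 = 854.5 rad/s.
Step 2 — Component impedances:
  R: Z = R = 2730 Ω
  C: Z = 1/(jωC) = -j/(ω·C) = 0 - j2.453e+04 Ω
Step 3 — Series combination: Z_total = R + C = 2730 - j2.453e+04 Ω = 2.469e+04∠-83.7° Ω.

Z = 2730 - j2.453e+04 Ω = 2.469e+04∠-83.7° Ω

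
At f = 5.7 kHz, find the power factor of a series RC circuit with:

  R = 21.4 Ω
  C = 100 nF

Step 1 — Angular frequency: ω = 2π·f = 2π·5700 = 3.581e+04 rad/s.
Step 2 — Component impedances:
  R: Z = R = 21.4 Ω
  C: Z = 1/(jωC) = -j/(ω·C) = 0 - j279.2 Ω
Step 3 — Series combination: Z_total = R + C = 21.4 - j279.2 Ω = 280∠-85.6° Ω.
Step 4 — Power factor: PF = cos(φ) = Re(Z)/|Z| = 21.4/280.04 = 0.07642.
Step 5 — Type: Im(Z) = -279.2 ⇒ leading (phase φ = -85.6°).

PF = 0.07642 (leading, φ = -85.6°)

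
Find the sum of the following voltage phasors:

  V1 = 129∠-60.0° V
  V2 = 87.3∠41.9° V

Step 1 — Convert each phasor to rectangular form:
  V1 = 129·(cos(-60.0°) + j·sin(-60.0°)) = 64.5 - j111.7 V
  V2 = 87.3·(cos(41.9°) + j·sin(41.9°)) = 64.98 + j58.3 V
Step 2 — Sum components: V_total = 129.5 - j53.42 V.
Step 3 — Convert to polar: |V_total| = 140.1 V, ∠V_total = -22.4°.

V_total = 140.1∠-22.4° V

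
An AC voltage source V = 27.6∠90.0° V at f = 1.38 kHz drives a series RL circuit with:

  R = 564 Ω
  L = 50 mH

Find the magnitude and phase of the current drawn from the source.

Step 1 — Angular frequency: ω = 2π·f = 2π·1380 = 8671 rad/s.
Step 2 — Component impedances:
  R: Z = R = 564 Ω
  L: Z = jωL = j·8671·0.05 = 0 + j433.5 Ω
Step 3 — Series combination: Z_total = R + L = 564 + j433.5 Ω = 711.4∠37.5° Ω.
Step 4 — Source phasor: V = 27.6∠90.0° V = 0 + j27.6 V.
Step 5 — Ohm's law: I = V / Z_total = (0 + j27.6) / (564 + j433.5) = 0.02365 + j0.03076 A.
Step 6 — Convert to polar: |I| = 0.0388 A, ∠I = 52.5°.

I = 0.0388∠52.5° A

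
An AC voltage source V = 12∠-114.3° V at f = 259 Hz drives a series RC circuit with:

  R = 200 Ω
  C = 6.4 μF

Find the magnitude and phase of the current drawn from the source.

Step 1 — Angular frequency: ω = 2π·f = 2π·259 = 1627 rad/s.
Step 2 — Component impedances:
  R: Z = R = 200 Ω
  C: Z = 1/(jωC) = -j/(ω·C) = 0 - j96.02 Ω
Step 3 — Series combination: Z_total = R + C = 200 - j96.02 Ω = 221.9∠-25.6° Ω.
Step 4 — Source phasor: V = 12∠-114.3° V = -4.938 - j10.94 V.
Step 5 — Ohm's law: I = V / Z_total = (-4.938 - j10.94) / (200 - j96.02) = 0.001269 - j0.05407 A.
Step 6 — Convert to polar: |I| = 0.05409 A, ∠I = -88.7°.

I = 0.05409∠-88.7° A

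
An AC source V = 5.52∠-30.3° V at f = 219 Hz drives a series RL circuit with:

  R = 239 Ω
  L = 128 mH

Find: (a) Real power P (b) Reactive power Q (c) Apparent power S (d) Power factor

Step 1 — Angular frequency: ω = 2π·f = 2π·219 = 1376 rad/s.
Step 2 — Component impedances:
  R: Z = R = 239 Ω
  L: Z = jωL = j·1376·0.128 = 0 + j176.1 Ω
Step 3 — Series combination: Z_total = R + L = 239 + j176.1 Ω = 296.9∠36.4° Ω.
Step 4 — Source phasor: V = 5.52∠-30.3° V = 4.766 - j2.785 V.
Step 5 — Current: I = V / Z = 0.007358 - j0.01708 A = 0.01859∠-66.7° A.
Step 6 — Complex power: S = V·I* = 0.08262 + j0.06089 VA.
Step 7 — Real power: P = Re(S) = 0.08262 W.
Step 8 — Reactive power: Q = Im(S) = 0.06089 VAR.
Step 9 — Apparent power: |S| = 0.1026 VA.
Step 10 — Power factor: PF = P/|S| = 0.805 (lagging).

(a) P = 0.08262 W  (b) Q = 0.06089 VAR  (c) S = 0.1026 VA  (d) PF = 0.805 (lagging)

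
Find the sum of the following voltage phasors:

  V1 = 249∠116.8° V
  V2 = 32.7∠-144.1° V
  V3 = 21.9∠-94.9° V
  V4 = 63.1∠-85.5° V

Step 1 — Convert each phasor to rectangular form:
  V1 = 249·(cos(116.8°) + j·sin(116.8°)) = -112.3 + j222.3 V
  V2 = 32.7·(cos(-144.1°) + j·sin(-144.1°)) = -26.49 - j19.17 V
  V3 = 21.9·(cos(-94.9°) + j·sin(-94.9°)) = -1.871 - j21.82 V
  V4 = 63.1·(cos(-85.5°) + j·sin(-85.5°)) = 4.951 - j62.91 V
Step 2 — Sum components: V_total = -135.7 + j118.4 V.
Step 3 — Convert to polar: |V_total| = 180 V, ∠V_total = 138.9°.

V_total = 180∠138.9° V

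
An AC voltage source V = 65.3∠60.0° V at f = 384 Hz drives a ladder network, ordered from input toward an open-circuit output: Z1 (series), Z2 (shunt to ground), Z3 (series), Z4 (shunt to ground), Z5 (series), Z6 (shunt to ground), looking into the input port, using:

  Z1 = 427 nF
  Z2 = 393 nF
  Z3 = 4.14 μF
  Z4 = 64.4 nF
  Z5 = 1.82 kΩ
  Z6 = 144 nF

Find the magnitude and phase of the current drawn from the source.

Step 1 — Angular frequency: ω = 2π·f = 2π·384 = 2413 rad/s.
Step 2 — Component impedances:
  Z1: Z = 1/(jωC) = -j/(ω·C) = 0 - j970.6 Ω
  Z2: Z = 1/(jωC) = -j/(ω·C) = 0 - j1055 Ω
  Z3: Z = 1/(jωC) = -j/(ω·C) = 0 - j100.1 Ω
  Z4: Z = 1/(jωC) = -j/(ω·C) = 0 - j6436 Ω
  Z5: Z = R = 1820 Ω
  Z6: Z = 1/(jωC) = -j/(ω·C) = 0 - j2878 Ω
Step 3 — Ladder network (open output): work backward from the far end, alternating series and parallel combinations. Z_in = 80 - j1709 Ω = 1711∠-87.3° Ω.
Step 4 — Source phasor: V = 65.3∠60.0° V = 32.65 + j56.55 V.
Step 5 — Ohm's law: I = V / Z_total = (32.65 + j56.55) / (80 - j1709) = -0.03212 + j0.02061 A.
Step 6 — Convert to polar: |I| = 0.03816 A, ∠I = 147.3°.

I = 0.03816∠147.3° A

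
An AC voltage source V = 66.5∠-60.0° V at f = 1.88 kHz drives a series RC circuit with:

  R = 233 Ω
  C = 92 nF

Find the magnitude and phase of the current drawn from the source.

Step 1 — Angular frequency: ω = 2π·f = 2π·1880 = 1.181e+04 rad/s.
Step 2 — Component impedances:
  R: Z = R = 233 Ω
  C: Z = 1/(jωC) = -j/(ω·C) = 0 - j920.2 Ω
Step 3 — Series combination: Z_total = R + C = 233 - j920.2 Ω = 949.2∠-75.8° Ω.
Step 4 — Source phasor: V = 66.5∠-60.0° V = 33.25 - j57.59 V.
Step 5 — Ohm's law: I = V / Z_total = (33.25 - j57.59) / (233 - j920.2) = 0.06741 + j0.01906 A.
Step 6 — Convert to polar: |I| = 0.07006 A, ∠I = 15.8°.

I = 0.07006∠15.8° A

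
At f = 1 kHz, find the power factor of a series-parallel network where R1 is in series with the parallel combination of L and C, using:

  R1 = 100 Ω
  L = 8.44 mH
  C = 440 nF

Step 1 — Angular frequency: ω = 2π·f = 2π·1000 = 6283 rad/s.
Step 2 — Component impedances:
  R1: Z = R = 100 Ω
  L: Z = jωL = j·6283·0.00844 = 0 + j53.03 Ω
  C: Z = 1/(jωC) = -j/(ω·C) = 0 - j361.7 Ω
Step 3 — Parallel branch: L || C = 1/(1/L + 1/C) = 0 + j62.14 Ω.
Step 4 — Series with R1: Z_total = R1 + (L || C) = 100 + j62.14 Ω = 117.7∠31.9° Ω.
Step 5 — Power factor: PF = cos(φ) = Re(Z)/|Z| = 100/117.73 = 0.8494.
Step 6 — Type: Im(Z) = 62.14 ⇒ lagging (phase φ = 31.9°).

PF = 0.8494 (lagging, φ = 31.9°)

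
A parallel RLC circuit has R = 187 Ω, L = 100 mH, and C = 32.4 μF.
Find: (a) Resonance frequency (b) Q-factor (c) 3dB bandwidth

Step 1 — Resonance: ω₀ = 1/√(LC) = 1/√(0.1·3.24e-05) = 555.6 rad/s.
Step 2 — f₀ = ω₀/(2π) = 88.42 Hz.
Step 3 — Parallel Q: Q = R/(ω₀L) = 187/(555.6·0.1) = 3.366.
Step 4 — Bandwidth: Δω = ω₀/Q = 165 rad/s; BW = Δω/(2π) = 26.27 Hz.

(a) f₀ = 88.42 Hz  (b) Q = 3.366  (c) BW = 26.27 Hz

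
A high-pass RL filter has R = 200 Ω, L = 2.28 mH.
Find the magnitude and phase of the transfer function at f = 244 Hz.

Step 1 — Angular frequency: ω = 2π·244 = 1533 rad/s.
Step 2 — Transfer function: H(jω) = jωL/(R + jωL).
Step 3 — Numerator jωL = j·3.495; denominator R + jωL = 200 + j3.495.
Step 4 — H = 0.0003054 + j0.01747.
Step 5 — Magnitude: |H| = 0.01747 (-35.2 dB); phase: φ = 89.0°.

|H| = 0.01747 (-35.2 dB), φ = 89.0°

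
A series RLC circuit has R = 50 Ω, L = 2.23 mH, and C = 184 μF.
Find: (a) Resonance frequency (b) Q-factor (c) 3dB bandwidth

Step 1 — Resonance condition Im(Z)=0 gives ω₀ = 1/√(LC).
Step 2 — ω₀ = 1/√(0.00223·0.000184) = 1561 rad/s.
Step 3 — f₀ = ω₀/(2π) = 248.5 Hz.
Step 4 — Series Q: Q = ω₀L/R = 1561·0.00223/50 = 0.06963.
Step 5 — 3dB bandwidth: Δω = ω₀/Q = 2.242e+04 rad/s; BW = Δω/(2π) = 3568 Hz.

(a) f₀ = 248.5 Hz  (b) Q = 0.06963  (c) BW = 3568 Hz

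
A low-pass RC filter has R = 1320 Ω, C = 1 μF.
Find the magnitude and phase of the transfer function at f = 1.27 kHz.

Step 1 — Angular frequency: ω = 2π·1270 = 7980 rad/s.
Step 2 — Transfer function: H(jω) = 1/(1 + jωRC).
Step 3 — Denominator: 1 + jωRC = 1 + j·7980·1320·1e-06 = 1 + j10.53.
Step 4 — H = 0.008933 - j0.09409.
Step 5 — Magnitude: |H| = 0.09451 (-20.5 dB); phase: φ = -84.6°.

|H| = 0.09451 (-20.5 dB), φ = -84.6°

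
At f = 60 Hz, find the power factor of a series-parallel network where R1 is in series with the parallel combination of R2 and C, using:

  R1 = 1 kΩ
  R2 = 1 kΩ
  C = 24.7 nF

Step 1 — Angular frequency: ω = 2π·f = 2π·60 = 377 rad/s.
Step 2 — Component impedances:
  R1: Z = R = 1000 Ω
  R2: Z = R = 1000 Ω
  C: Z = 1/(jωC) = -j/(ω·C) = 0 - j1.074e+05 Ω
Step 3 — Parallel branch: R2 || C = 1/(1/R2 + 1/C) = 999.9 - j9.311 Ω.
Step 4 — Series with R1: Z_total = R1 + (R2 || C) = 2000 - j9.311 Ω = 2000∠-0.3° Ω.
Step 5 — Power factor: PF = cos(φ) = Re(Z)/|Z| = 2000/2000 = 1.
Step 6 — Type: Im(Z) = -9.311 ⇒ leading (phase φ = -0.3°).

PF = 1 (leading, φ = -0.3°)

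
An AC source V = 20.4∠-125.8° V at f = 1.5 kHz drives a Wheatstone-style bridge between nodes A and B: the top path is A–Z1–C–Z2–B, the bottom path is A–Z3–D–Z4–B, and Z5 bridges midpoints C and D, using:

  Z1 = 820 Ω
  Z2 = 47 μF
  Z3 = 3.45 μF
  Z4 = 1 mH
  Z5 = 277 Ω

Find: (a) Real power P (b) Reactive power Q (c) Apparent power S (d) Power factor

Step 1 — Angular frequency: ω = 2π·f = 2π·1500 = 9425 rad/s.
Step 2 — Component impedances:
  Z1: Z = R = 820 Ω
  Z2: Z = 1/(jωC) = -j/(ω·C) = 0 - j2.258 Ω
  Z3: Z = 1/(jωC) = -j/(ω·C) = 0 - j30.75 Ω
  Z4: Z = jωL = j·9425·0.001 = 0 + j9.425 Ω
  Z5: Z = R = 277 Ω
Step 3 — Bridge requires nodal analysis (the Z5 bridge couples midpoints C and D, so the two paths cannot be reduced to a simple series/parallel combination). Setting node B to ground and injecting 1 A at node A, the 3-node admittance system at A, C, D solves to V_A = Z_AB = 0.8746 - j21.31 Ω = 21.33∠-87.6° Ω.
Step 4 — Source phasor: V = 20.4∠-125.8° V = -11.93 - j16.55 V.
Step 5 — Current: I = V / Z = 0.7522 - j0.5909 A = 0.9565∠-38.2° A.
Step 6 — Complex power: S = V·I* = 0.8002 - j19.5 VA.
Step 7 — Real power: P = Re(S) = 0.8002 W.
Step 8 — Reactive power: Q = Im(S) = -19.5 VAR.
Step 9 — Apparent power: |S| = 19.51 VA.
Step 10 — Power factor: PF = P/|S| = 0.04101 (leading).

(a) P = 0.8002 W  (b) Q = -19.5 VAR  (c) S = 19.51 VA  (d) PF = 0.04101 (leading)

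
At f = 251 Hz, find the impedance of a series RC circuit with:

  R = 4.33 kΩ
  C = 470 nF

Step 1 — Angular frequency: ω = 2π·f = 2π·251 = 1577 rad/s.
Step 2 — Component impedances:
  R: Z = R = 4330 Ω
  C: Z = 1/(jωC) = -j/(ω·C) = 0 - j1349 Ω
Step 3 — Series combination: Z_total = R + C = 4330 - j1349 Ω = 4535∠-17.3° Ω.

Z = 4330 - j1349 Ω = 4535∠-17.3° Ω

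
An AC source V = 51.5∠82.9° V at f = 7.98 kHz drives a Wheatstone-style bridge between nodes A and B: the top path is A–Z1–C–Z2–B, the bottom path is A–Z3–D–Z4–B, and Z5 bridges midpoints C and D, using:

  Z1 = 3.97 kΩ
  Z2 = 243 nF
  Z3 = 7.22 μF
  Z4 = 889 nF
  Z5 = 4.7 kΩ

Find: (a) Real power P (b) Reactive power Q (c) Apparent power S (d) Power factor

Step 1 — Angular frequency: ω = 2π·f = 2π·7980 = 5.014e+04 rad/s.
Step 2 — Component impedances:
  Z1: Z = R = 3970 Ω
  Z2: Z = 1/(jωC) = -j/(ω·C) = 0 - j82.08 Ω
  Z3: Z = 1/(jωC) = -j/(ω·C) = 0 - j2.762 Ω
  Z4: Z = 1/(jωC) = -j/(ω·C) = 0 - j22.43 Ω
  Z5: Z = R = 4700 Ω
Step 3 — Bridge requires nodal analysis (the Z5 bridge couples midpoints C and D, so the two paths cannot be reduced to a simple series/parallel combination). Setting node B to ground and injecting 1 A at node A, the 3-node admittance system at A, C, D solves to V_A = Z_AB = 0.2664 - j25.18 Ω = 25.19∠-89.4° Ω.
Step 4 — Source phasor: V = 51.5∠82.9° V = 6.365 + j51.11 V.
Step 5 — Current: I = V / Z = -2.026 + j0.2742 A = 2.045∠172.3° A.
Step 6 — Complex power: S = V·I* = 1.114 - j105.3 VA.
Step 7 — Real power: P = Re(S) = 1.114 W.
Step 8 — Reactive power: Q = Im(S) = -105.3 VAR.
Step 9 — Apparent power: |S| = 105.3 VA.
Step 10 — Power factor: PF = P/|S| = 0.01058 (leading).

(a) P = 1.114 W  (b) Q = -105.3 VAR  (c) S = 105.3 VA  (d) PF = 0.01058 (leading)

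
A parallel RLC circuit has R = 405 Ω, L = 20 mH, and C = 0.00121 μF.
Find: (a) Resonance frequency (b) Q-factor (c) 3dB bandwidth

Step 1 — Resonance: ω₀ = 1/√(LC) = 1/√(0.02·1.21e-09) = 2.033e+05 rad/s.
Step 2 — f₀ = ω₀/(2π) = 3.235e+04 Hz.
Step 3 — Parallel Q: Q = R/(ω₀L) = 405/(2.033e+05·0.02) = 0.09962.
Step 4 — Bandwidth: Δω = ω₀/Q = 2.041e+06 rad/s; BW = Δω/(2π) = 3.248e+05 Hz.

(a) f₀ = 3.235e+04 Hz  (b) Q = 0.09962  (c) BW = 3.248e+05 Hz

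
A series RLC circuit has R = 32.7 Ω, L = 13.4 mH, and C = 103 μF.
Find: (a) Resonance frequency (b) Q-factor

Step 1 — Resonance condition Im(Z)=0 gives ω₀ = 1/√(LC).
Step 2 — ω₀ = 1/√(0.0134·0.000103) = 851.2 rad/s.
Step 3 — f₀ = ω₀/(2π) = 135.5 Hz.
Step 4 — Series Q: Q = ω₀L/R = 851.2·0.0134/32.7 = 0.3488.

(a) f₀ = 135.5 Hz  (b) Q = 0.3488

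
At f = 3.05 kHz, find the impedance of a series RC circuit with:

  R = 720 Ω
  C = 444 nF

Step 1 — Angular frequency: ω = 2π·f = 2π·3050 = 1.916e+04 rad/s.
Step 2 — Component impedances:
  R: Z = R = 720 Ω
  C: Z = 1/(jωC) = -j/(ω·C) = 0 - j117.5 Ω
Step 3 — Series combination: Z_total = R + C = 720 - j117.5 Ω = 729.5∠-9.3° Ω.

Z = 720 - j117.5 Ω = 729.5∠-9.3° Ω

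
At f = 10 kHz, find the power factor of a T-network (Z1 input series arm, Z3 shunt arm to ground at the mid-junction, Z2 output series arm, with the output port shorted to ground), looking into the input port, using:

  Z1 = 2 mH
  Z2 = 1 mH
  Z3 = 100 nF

Step 1 — Angular frequency: ω = 2π·f = 2π·1e+04 = 6.283e+04 rad/s.
Step 2 — Component impedances:
  Z1: Z = jωL = j·6.283e+04·0.002 = 0 + j125.7 Ω
  Z2: Z = jωL = j·6.283e+04·0.001 = 0 + j62.83 Ω
  Z3: Z = 1/(jωC) = -j/(ω·C) = 0 - j159.2 Ω
Step 3 — With the output port shorted to ground, the output series arm Z2 runs from the junction to ground; the shunt arm Z3 also runs from the junction to ground. They appear in parallel: Z3 || Z2 = 0 + j103.8 Ω.
Step 4 — Series with input arm Z1: Z_in = Z1 + (Z3 || Z2) = 0 + j229.5 Ω = 229.5∠90.0° Ω.
Step 5 — Power factor: PF = cos(φ) = Re(Z)/|Z| = 0/229.5 = 0.
Step 6 — Type: Im(Z) = 229.5 ⇒ lagging (phase φ = 90.0°).

PF = 0 (lagging, φ = 90.0°)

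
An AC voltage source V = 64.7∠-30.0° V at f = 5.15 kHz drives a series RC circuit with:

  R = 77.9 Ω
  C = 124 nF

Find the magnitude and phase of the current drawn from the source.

Step 1 — Angular frequency: ω = 2π·f = 2π·5150 = 3.236e+04 rad/s.
Step 2 — Component impedances:
  R: Z = R = 77.9 Ω
  C: Z = 1/(jωC) = -j/(ω·C) = 0 - j249.2 Ω
Step 3 — Series combination: Z_total = R + C = 77.9 - j249.2 Ω = 261.1∠-72.6° Ω.
Step 4 — Source phasor: V = 64.7∠-30.0° V = 56.03 - j32.35 V.
Step 5 — Ohm's law: I = V / Z_total = (56.03 - j32.35) / (77.9 - j249.2) = 0.1823 + j0.1679 A.
Step 6 — Convert to polar: |I| = 0.2478 A, ∠I = 42.6°.

I = 0.2478∠42.6° A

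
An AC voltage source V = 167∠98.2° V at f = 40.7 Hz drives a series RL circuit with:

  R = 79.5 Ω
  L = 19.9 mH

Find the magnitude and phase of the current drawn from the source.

Step 1 — Angular frequency: ω = 2π·f = 2π·40.7 = 255.7 rad/s.
Step 2 — Component impedances:
  R: Z = R = 79.5 Ω
  L: Z = jωL = j·255.7·0.0199 = 0 + j5.089 Ω
Step 3 — Series combination: Z_total = R + L = 79.5 + j5.089 Ω = 79.66∠3.7° Ω.
Step 4 — Source phasor: V = 167∠98.2° V = -23.82 + j165.3 V.
Step 5 — Ohm's law: I = V / Z_total = (-23.82 + j165.3) / (79.5 + j5.089) = -0.1658 + j2.09 A.
Step 6 — Convert to polar: |I| = 2.096 A, ∠I = 94.5°.

I = 2.096∠94.5° A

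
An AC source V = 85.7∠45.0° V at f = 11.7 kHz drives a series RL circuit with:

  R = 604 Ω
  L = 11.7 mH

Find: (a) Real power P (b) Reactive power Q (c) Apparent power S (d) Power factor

Step 1 — Angular frequency: ω = 2π·f = 2π·1.17e+04 = 7.351e+04 rad/s.
Step 2 — Component impedances:
  R: Z = R = 604 Ω
  L: Z = jωL = j·7.351e+04·0.0117 = 0 + j860.1 Ω
Step 3 — Series combination: Z_total = R + L = 604 + j860.1 Ω = 1051∠54.9° Ω.
Step 4 — Source phasor: V = 85.7∠45.0° V = 60.6 + j60.6 V.
Step 5 — Current: I = V / Z = 0.08032 - j0.01405 A = 0.08154∠-9.9° A.
Step 6 — Complex power: S = V·I* = 4.016 + j5.719 VA.
Step 7 — Real power: P = Re(S) = 4.016 W.
Step 8 — Reactive power: Q = Im(S) = 5.719 VAR.
Step 9 — Apparent power: |S| = 6.988 VA.
Step 10 — Power factor: PF = P/|S| = 0.5747 (lagging).

(a) P = 4.016 W  (b) Q = 5.719 VAR  (c) S = 6.988 VA  (d) PF = 0.5747 (lagging)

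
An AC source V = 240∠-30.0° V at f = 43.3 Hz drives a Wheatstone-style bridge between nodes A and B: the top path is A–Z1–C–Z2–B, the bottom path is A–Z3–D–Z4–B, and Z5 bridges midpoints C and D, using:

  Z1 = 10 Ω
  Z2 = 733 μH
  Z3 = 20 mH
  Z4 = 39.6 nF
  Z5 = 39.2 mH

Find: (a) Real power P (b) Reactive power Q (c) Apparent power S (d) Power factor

Step 1 — Angular frequency: ω = 2π·f = 2π·43.3 = 272.1 rad/s.
Step 2 — Component impedances:
  Z1: Z = R = 10 Ω
  Z2: Z = jωL = j·272.1·0.000733 = 0 + j0.1994 Ω
  Z3: Z = jωL = j·272.1·0.02 = 0 + j5.441 Ω
  Z4: Z = 1/(jωC) = -j/(ω·C) = 0 - j9.282e+04 Ω
  Z5: Z = jωL = j·272.1·0.0392 = 0 + j10.66 Ω
Step 3 — Bridge requires nodal analysis (the Z5 bridge couples midpoints C and D, so the two paths cannot be reduced to a simple series/parallel combination). Setting node B to ground and injecting 1 A at node A, the 3-node admittance system at A, C, D solves to V_A = Z_AB = 7.218 + j4.681 Ω = 8.603∠33.0° Ω.
Step 4 — Source phasor: V = 240∠-30.0° V = 207.8 - j120 V.
Step 5 — Current: I = V / Z = 12.68 - j24.85 A = 27.9∠-63.0° A.
Step 6 — Complex power: S = V·I* = 5618 + j3643 VA.
Step 7 — Real power: P = Re(S) = 5618 W.
Step 8 — Reactive power: Q = Im(S) = 3643 VAR.
Step 9 — Apparent power: |S| = 6696 VA.
Step 10 — Power factor: PF = P/|S| = 0.839 (lagging).

(a) P = 5618 W  (b) Q = 3643 VAR  (c) S = 6696 VA  (d) PF = 0.839 (lagging)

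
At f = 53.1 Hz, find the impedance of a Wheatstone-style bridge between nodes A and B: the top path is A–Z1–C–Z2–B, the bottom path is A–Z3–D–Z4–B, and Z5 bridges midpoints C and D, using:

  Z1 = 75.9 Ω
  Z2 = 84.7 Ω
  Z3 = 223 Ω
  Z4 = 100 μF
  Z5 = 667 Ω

Step 1 — Angular frequency: ω = 2π·f = 2π·53.1 = 333.6 rad/s.
Step 2 — Component impedances:
  Z1: Z = R = 75.9 Ω
  Z2: Z = R = 84.7 Ω
  Z3: Z = R = 223 Ω
  Z4: Z = 1/(jωC) = -j/(ω·C) = 0 - j29.97 Ω
  Z5: Z = R = 667 Ω
Step 3 — Bridge requires nodal analysis (the Z5 bridge couples midpoints C and D, so the two paths cannot be reduced to a simple series/parallel combination). Setting node B to ground and injecting 1 A at node A, the 3-node admittance system at A, C, D solves to V_A = Z_AB = 90.73 - j6.58 Ω = 90.97∠-4.1° Ω.

Z = 90.73 - j6.58 Ω = 90.97∠-4.1° Ω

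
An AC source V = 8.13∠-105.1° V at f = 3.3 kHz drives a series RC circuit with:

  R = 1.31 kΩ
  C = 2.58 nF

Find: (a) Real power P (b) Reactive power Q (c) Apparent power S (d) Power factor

Step 1 — Angular frequency: ω = 2π·f = 2π·3300 = 2.073e+04 rad/s.
Step 2 — Component impedances:
  R: Z = R = 1310 Ω
  C: Z = 1/(jωC) = -j/(ω·C) = 0 - j1.869e+04 Ω
Step 3 — Series combination: Z_total = R + C = 1310 - j1.869e+04 Ω = 1.874e+04∠-86.0° Ω.
Step 4 — Source phasor: V = 8.13∠-105.1° V = -2.118 - j7.849 V.
Step 5 — Current: I = V / Z = 0.0004099 - j0.000142 A = 0.0004339∠-19.1° A.
Step 6 — Complex power: S = V·I* = 0.0002466 - j0.003519 VA.
Step 7 — Real power: P = Re(S) = 0.0002466 W.
Step 8 — Reactive power: Q = Im(S) = -0.003519 VAR.
Step 9 — Apparent power: |S| = 0.003527 VA.
Step 10 — Power factor: PF = P/|S| = 0.06991 (leading).

(a) P = 0.0002466 W  (b) Q = -0.003519 VAR  (c) S = 0.003527 VA  (d) PF = 0.06991 (leading)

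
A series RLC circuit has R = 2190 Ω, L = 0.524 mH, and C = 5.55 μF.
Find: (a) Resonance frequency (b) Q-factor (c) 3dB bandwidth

Step 1 — Resonance: ω₀ = 1/√(LC) = 1/√(0.000524·5.55e-06) = 1.854e+04 rad/s.
Step 2 — f₀ = ω₀/(2π) = 2951 Hz.
Step 3 — Series Q: Q = ω₀L/R = 1.854e+04·0.000524/2190 = 0.004437.
Step 4 — Bandwidth: Δω = ω₀/Q = 4.179e+06 rad/s; BW = Δω/(2π) = 6.652e+05 Hz.

(a) f₀ = 2951 Hz  (b) Q = 0.004437  (c) BW = 6.652e+05 Hz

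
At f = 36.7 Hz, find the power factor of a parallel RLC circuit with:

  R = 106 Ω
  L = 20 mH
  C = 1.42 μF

Step 1 — Angular frequency: ω = 2π·f = 2π·36.7 = 230.6 rad/s.
Step 2 — Component impedances:
  R: Z = R = 106 Ω
  L: Z = jωL = j·230.6·0.02 = 0 + j4.612 Ω
  C: Z = 1/(jωC) = -j/(ω·C) = 0 - j3054 Ω
Step 3 — Parallel combination: 1/Z_total = 1/R + 1/L + 1/C; Z_total = 0.2009 + j4.61 Ω = 4.614∠87.5° Ω.
Step 4 — Power factor: PF = cos(φ) = Re(Z)/|Z| = 0.20088/4.6145 = 0.04353.
Step 5 — Type: Im(Z) = 4.61 ⇒ lagging (phase φ = 87.5°).

PF = 0.04353 (lagging, φ = 87.5°)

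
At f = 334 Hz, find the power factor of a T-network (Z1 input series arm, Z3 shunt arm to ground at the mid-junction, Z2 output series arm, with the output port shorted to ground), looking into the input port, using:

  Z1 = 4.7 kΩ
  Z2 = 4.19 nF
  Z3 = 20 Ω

Step 1 — Angular frequency: ω = 2π·f = 2π·334 = 2099 rad/s.
Step 2 — Component impedances:
  Z1: Z = R = 4700 Ω
  Z2: Z = 1/(jωC) = -j/(ω·C) = 0 - j1.137e+05 Ω
  Z3: Z = R = 20 Ω
Step 3 — With the output port shorted to ground, the output series arm Z2 runs from the junction to ground; the shunt arm Z3 also runs from the junction to ground. They appear in parallel: Z3 || Z2 = 20 - j0.003517 Ω.
Step 4 — Series with input arm Z1: Z_in = Z1 + (Z3 || Z2) = 4720 - j0.003517 Ω = 4720∠-0.0° Ω.
Step 5 — Power factor: PF = cos(φ) = Re(Z)/|Z| = 4720/4720 = 1.
Step 6 — Type: Im(Z) = -0.003517 ⇒ leading (phase φ = -0.0°).

PF = 1 (leading, φ = -0.0°)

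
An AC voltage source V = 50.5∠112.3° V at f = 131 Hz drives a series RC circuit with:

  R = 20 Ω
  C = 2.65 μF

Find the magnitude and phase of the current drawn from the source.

Step 1 — Angular frequency: ω = 2π·f = 2π·131 = 823.1 rad/s.
Step 2 — Component impedances:
  R: Z = R = 20 Ω
  C: Z = 1/(jωC) = -j/(ω·C) = 0 - j458.5 Ω
Step 3 — Series combination: Z_total = R + C = 20 - j458.5 Ω = 458.9∠-87.5° Ω.
Step 4 — Source phasor: V = 50.5∠112.3° V = -19.16 + j46.72 V.
Step 5 — Ohm's law: I = V / Z_total = (-19.16 + j46.72) / (20 - j458.5) = -0.1035 - j0.03728 A.
Step 6 — Convert to polar: |I| = 0.11 A, ∠I = -160.2°.

I = 0.11∠-160.2° A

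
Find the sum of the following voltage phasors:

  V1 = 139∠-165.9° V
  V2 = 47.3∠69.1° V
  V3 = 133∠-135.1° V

Step 1 — Convert each phasor to rectangular form:
  V1 = 139·(cos(-165.9°) + j·sin(-165.9°)) = -134.8 - j33.86 V
  V2 = 47.3·(cos(69.1°) + j·sin(69.1°)) = 16.87 + j44.19 V
  V3 = 133·(cos(-135.1°) + j·sin(-135.1°)) = -94.21 - j93.88 V
Step 2 — Sum components: V_total = -212.1 - j83.56 V.
Step 3 — Convert to polar: |V_total| = 228 V, ∠V_total = -158.5°.

V_total = 228∠-158.5° V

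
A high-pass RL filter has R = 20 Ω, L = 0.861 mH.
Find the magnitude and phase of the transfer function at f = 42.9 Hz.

Step 1 — Angular frequency: ω = 2π·42.9 = 269.5 rad/s.
Step 2 — Transfer function: H(jω) = jωL/(R + jωL).
Step 3 — Numerator jωL = j·0.2321; denominator R + jωL = 20 + j0.2321.
Step 4 — H = 0.0001346 + j0.0116.
Step 5 — Magnitude: |H| = 0.0116 (-38.7 dB); phase: φ = 89.3°.

|H| = 0.0116 (-38.7 dB), φ = 89.3°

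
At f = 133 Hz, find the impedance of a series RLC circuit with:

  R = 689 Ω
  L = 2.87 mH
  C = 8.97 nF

Step 1 — Angular frequency: ω = 2π·f = 2π·133 = 835.7 rad/s.
Step 2 — Component impedances:
  R: Z = R = 689 Ω
  L: Z = jωL = j·835.7·0.00287 = 0 + j2.398 Ω
  C: Z = 1/(jωC) = -j/(ω·C) = 0 - j1.334e+05 Ω
Step 3 — Series combination: Z_total = R + L + C = 689 - j1.334e+05 Ω = 1.334e+05∠-89.7° Ω.

Z = 689 - j1.334e+05 Ω = 1.334e+05∠-89.7° Ω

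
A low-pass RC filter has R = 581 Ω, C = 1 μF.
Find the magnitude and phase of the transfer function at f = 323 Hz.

Step 1 — Angular frequency: ω = 2π·323 = 2029 rad/s.
Step 2 — Transfer function: H(jω) = 1/(1 + jωRC).
Step 3 — Denominator: 1 + jωRC = 1 + j·2029·581·1e-06 = 1 + j1.179.
Step 4 — H = 0.4184 - j0.4933.
Step 5 — Magnitude: |H| = 0.6468 (-3.8 dB); phase: φ = -49.7°.

|H| = 0.6468 (-3.8 dB), φ = -49.7°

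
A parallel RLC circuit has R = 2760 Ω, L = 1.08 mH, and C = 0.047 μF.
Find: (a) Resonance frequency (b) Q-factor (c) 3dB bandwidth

Step 1 — Resonance: ω₀ = 1/√(LC) = 1/√(0.00108·4.7e-08) = 1.404e+05 rad/s.
Step 2 — f₀ = ω₀/(2π) = 2.234e+04 Hz.
Step 3 — Parallel Q: Q = R/(ω₀L) = 2760/(1.404e+05·0.00108) = 18.21.
Step 4 — Bandwidth: Δω = ω₀/Q = 7709 rad/s; BW = Δω/(2π) = 1227 Hz.

(a) f₀ = 2.234e+04 Hz  (b) Q = 18.21  (c) BW = 1227 Hz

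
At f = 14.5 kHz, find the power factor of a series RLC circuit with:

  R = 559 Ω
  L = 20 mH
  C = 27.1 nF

Step 1 — Angular frequency: ω = 2π·f = 2π·1.45e+04 = 9.111e+04 rad/s.
Step 2 — Component impedances:
  R: Z = R = 559 Ω
  L: Z = jωL = j·9.111e+04·0.02 = 0 + j1822 Ω
  C: Z = 1/(jωC) = -j/(ω·C) = 0 - j405 Ω
Step 3 — Series combination: Z_total = R + L + C = 559 + j1417 Ω = 1523∠68.5° Ω.
Step 4 — Power factor: PF = cos(φ) = Re(Z)/|Z| = 559/1523 = 0.367.
Step 5 — Type: Im(Z) = 1417 ⇒ lagging (phase φ = 68.5°).

PF = 0.367 (lagging, φ = 68.5°)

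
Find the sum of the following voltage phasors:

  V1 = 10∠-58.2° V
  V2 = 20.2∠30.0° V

Step 1 — Convert each phasor to rectangular form:
  V1 = 10·(cos(-58.2°) + j·sin(-58.2°)) = 5.27 - j8.499 V
  V2 = 20.2·(cos(30.0°) + j·sin(30.0°)) = 17.49 + j10.1 V
Step 2 — Sum components: V_total = 22.76 + j1.601 V.
Step 3 — Convert to polar: |V_total| = 22.82 V, ∠V_total = 4.0°.

V_total = 22.82∠4.0° V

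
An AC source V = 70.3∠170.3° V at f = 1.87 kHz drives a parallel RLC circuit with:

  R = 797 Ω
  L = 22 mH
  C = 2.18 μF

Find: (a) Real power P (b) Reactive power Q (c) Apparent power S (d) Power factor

Step 1 — Angular frequency: ω = 2π·f = 2π·1870 = 1.175e+04 rad/s.
Step 2 — Component impedances:
  R: Z = R = 797 Ω
  L: Z = jωL = j·1.175e+04·0.022 = 0 + j258.5 Ω
  C: Z = 1/(jωC) = -j/(ω·C) = 0 - j39.04 Ω
Step 3 — Parallel combination: 1/Z_total = 1/R + 1/L + 1/C; Z_total = 2.645 - j45.83 Ω = 45.91∠-86.7° Ω.
Step 4 — Source phasor: V = 70.3∠170.3° V = -69.29 + j11.84 V.
Step 5 — Current: I = V / Z = -0.3445 - j1.492 A = 1.531∠-103.0° A.
Step 6 — Complex power: S = V·I* = 6.201 - j107.5 VA.
Step 7 — Real power: P = Re(S) = 6.201 W.
Step 8 — Reactive power: Q = Im(S) = -107.5 VAR.
Step 9 — Apparent power: |S| = 107.6 VA.
Step 10 — Power factor: PF = P/|S| = 0.0576 (leading).

(a) P = 6.201 W  (b) Q = -107.5 VAR  (c) S = 107.6 VA  (d) PF = 0.0576 (leading)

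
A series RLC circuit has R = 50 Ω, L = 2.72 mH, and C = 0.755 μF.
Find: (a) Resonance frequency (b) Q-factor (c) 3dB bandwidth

Step 1 — Resonance condition Im(Z)=0 gives ω₀ = 1/√(LC).
Step 2 — ω₀ = 1/√(0.00272·7.55e-07) = 2.207e+04 rad/s.
Step 3 — f₀ = ω₀/(2π) = 3512 Hz.
Step 4 — Series Q: Q = ω₀L/R = 2.207e+04·0.00272/50 = 1.2.
Step 5 — 3dB bandwidth: Δω = ω₀/Q = 1.838e+04 rad/s; BW = Δω/(2π) = 2926 Hz.

(a) f₀ = 3512 Hz  (b) Q = 1.2  (c) BW = 2926 Hz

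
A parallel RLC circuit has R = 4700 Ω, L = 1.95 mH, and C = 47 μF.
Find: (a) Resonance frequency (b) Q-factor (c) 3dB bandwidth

Step 1 — Resonance: ω₀ = 1/√(LC) = 1/√(0.00195·4.7e-05) = 3303 rad/s.
Step 2 — f₀ = ω₀/(2π) = 525.7 Hz.
Step 3 — Parallel Q: Q = R/(ω₀L) = 4700/(3303·0.00195) = 729.7.
Step 4 — Bandwidth: Δω = ω₀/Q = 4.527 rad/s; BW = Δω/(2π) = 0.7205 Hz.

(a) f₀ = 525.7 Hz  (b) Q = 729.7  (c) BW = 0.7205 Hz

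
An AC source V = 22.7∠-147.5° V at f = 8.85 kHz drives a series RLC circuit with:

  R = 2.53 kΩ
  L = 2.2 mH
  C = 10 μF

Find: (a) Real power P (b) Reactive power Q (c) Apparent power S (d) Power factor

Step 1 — Angular frequency: ω = 2π·f = 2π·8850 = 5.561e+04 rad/s.
Step 2 — Component impedances:
  R: Z = R = 2530 Ω
  L: Z = jωL = j·5.561e+04·0.0022 = 0 + j122.3 Ω
  C: Z = 1/(jωC) = -j/(ω·C) = 0 - j1.798 Ω
Step 3 — Series combination: Z_total = R + L + C = 2530 + j120.5 Ω = 2533∠2.7° Ω.
Step 4 — Source phasor: V = 22.7∠-147.5° V = -19.14 - j12.2 V.
Step 5 — Current: I = V / Z = -0.007779 - j0.00445 A = 0.008962∠-150.2° A.
Step 6 — Complex power: S = V·I* = 0.2032 + j0.009681 VA.
Step 7 — Real power: P = Re(S) = 0.2032 W.
Step 8 — Reactive power: Q = Im(S) = 0.009681 VAR.
Step 9 — Apparent power: |S| = 0.2034 VA.
Step 10 — Power factor: PF = P/|S| = 0.9989 (lagging).

(a) P = 0.2032 W  (b) Q = 0.009681 VAR  (c) S = 0.2034 VA  (d) PF = 0.9989 (lagging)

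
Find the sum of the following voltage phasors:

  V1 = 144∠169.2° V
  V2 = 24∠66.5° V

Step 1 — Convert each phasor to rectangular form:
  V1 = 144·(cos(169.2°) + j·sin(169.2°)) = -141.4 + j26.98 V
  V2 = 24·(cos(66.5°) + j·sin(66.5°)) = 9.57 + j22.01 V
Step 2 — Sum components: V_total = -131.9 + j48.99 V.
Step 3 — Convert to polar: |V_total| = 140.7 V, ∠V_total = 159.6°.

V_total = 140.7∠159.6° V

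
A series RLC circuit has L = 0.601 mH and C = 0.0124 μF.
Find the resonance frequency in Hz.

Step 1 — Resonance condition Im(Z)=0 gives ω₀ = 1/√(LC).
Step 2 — ω₀ = 1/√(0.000601·1.24e-08) = 3.663e+05 rad/s.
Step 3 — f₀ = ω₀/(2π) = 5.83e+04 Hz.

f₀ = 5.83e+04 Hz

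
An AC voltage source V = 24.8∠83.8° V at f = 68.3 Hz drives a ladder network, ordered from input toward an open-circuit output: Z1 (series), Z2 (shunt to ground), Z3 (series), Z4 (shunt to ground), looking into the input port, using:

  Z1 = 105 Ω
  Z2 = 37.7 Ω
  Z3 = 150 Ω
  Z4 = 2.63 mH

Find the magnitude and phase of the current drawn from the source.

Step 1 — Angular frequency: ω = 2π·f = 2π·68.3 = 429.1 rad/s.
Step 2 — Component impedances:
  Z1: Z = R = 105 Ω
  Z2: Z = R = 37.7 Ω
  Z3: Z = R = 150 Ω
  Z4: Z = jωL = j·429.1·0.00263 = 0 + j1.129 Ω
Step 3 — Ladder network (open output): work backward from the far end, alternating series and parallel combinations. Z_in = 135.1 + j0.04553 Ω = 135.1∠0.0° Ω.
Step 4 — Source phasor: V = 24.8∠83.8° V = 2.678 + j24.65 V.
Step 5 — Ohm's law: I = V / Z_total = (2.678 + j24.65) / (135.1 + j0.04553) = 0.01988 + j0.1824 A.
Step 6 — Convert to polar: |I| = 0.1835 A, ∠I = 83.8°.

I = 0.1835∠83.8° A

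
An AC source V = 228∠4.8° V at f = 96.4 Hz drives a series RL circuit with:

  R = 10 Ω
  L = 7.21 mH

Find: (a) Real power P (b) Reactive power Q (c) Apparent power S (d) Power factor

Step 1 — Angular frequency: ω = 2π·f = 2π·96.4 = 605.7 rad/s.
Step 2 — Component impedances:
  R: Z = R = 10 Ω
  L: Z = jωL = j·605.7·0.00721 = 0 + j4.367 Ω
Step 3 — Series combination: Z_total = R + L = 10 + j4.367 Ω = 10.91∠23.6° Ω.
Step 4 — Source phasor: V = 228∠4.8° V = 227.2 + j19.08 V.
Step 5 — Current: I = V / Z = 19.78 - j6.731 A = 20.89∠-18.8° A.
Step 6 — Complex power: S = V·I* = 4366 + j1907 VA.
Step 7 — Real power: P = Re(S) = 4366 W.
Step 8 — Reactive power: Q = Im(S) = 1907 VAR.
Step 9 — Apparent power: |S| = 4764 VA.
Step 10 — Power factor: PF = P/|S| = 0.9164 (lagging).

(a) P = 4366 W  (b) Q = 1907 VAR  (c) S = 4764 VA  (d) PF = 0.9164 (lagging)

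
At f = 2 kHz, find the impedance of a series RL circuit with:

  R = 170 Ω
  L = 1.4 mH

Step 1 — Angular frequency: ω = 2π·f = 2π·2000 = 1.257e+04 rad/s.
Step 2 — Component impedances:
  R: Z = R = 170 Ω
  L: Z = jωL = j·1.257e+04·0.0014 = 0 + j17.59 Ω
Step 3 — Series combination: Z_total = R + L = 170 + j17.59 Ω = 170.9∠5.9° Ω.

Z = 170 + j17.59 Ω = 170.9∠5.9° Ω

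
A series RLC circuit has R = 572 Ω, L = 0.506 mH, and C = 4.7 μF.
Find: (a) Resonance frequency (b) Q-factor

Step 1 — Resonance condition Im(Z)=0 gives ω₀ = 1/√(LC).
Step 2 — ω₀ = 1/√(0.000506·4.7e-06) = 2.051e+04 rad/s.
Step 3 — f₀ = ω₀/(2π) = 3264 Hz.
Step 4 — Series Q: Q = ω₀L/R = 2.051e+04·0.000506/572 = 0.01814.

(a) f₀ = 3264 Hz  (b) Q = 0.01814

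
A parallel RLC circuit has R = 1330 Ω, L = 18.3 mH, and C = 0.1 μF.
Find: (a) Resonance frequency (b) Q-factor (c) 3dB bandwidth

Step 1 — Resonance: ω₀ = 1/√(LC) = 1/√(0.0183·1e-07) = 2.338e+04 rad/s.
Step 2 — f₀ = ω₀/(2π) = 3720 Hz.
Step 3 — Parallel Q: Q = R/(ω₀L) = 1330/(2.338e+04·0.0183) = 3.109.
Step 4 — Bandwidth: Δω = ω₀/Q = 7519 rad/s; BW = Δω/(2π) = 1197 Hz.

(a) f₀ = 3720 Hz  (b) Q = 3.109  (c) BW = 1197 Hz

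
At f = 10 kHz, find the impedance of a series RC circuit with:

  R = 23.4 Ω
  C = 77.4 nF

Step 1 — Angular frequency: ω = 2π·f = 2π·1e+04 = 6.283e+04 rad/s.
Step 2 — Component impedances:
  R: Z = R = 23.4 Ω
  C: Z = 1/(jωC) = -j/(ω·C) = 0 - j205.6 Ω
Step 3 — Series combination: Z_total = R + C = 23.4 - j205.6 Ω = 207∠-83.5° Ω.

Z = 23.4 - j205.6 Ω = 207∠-83.5° Ω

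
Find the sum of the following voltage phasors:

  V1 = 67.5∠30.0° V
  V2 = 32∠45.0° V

Step 1 — Convert each phasor to rectangular form:
  V1 = 67.5·(cos(30.0°) + j·sin(30.0°)) = 58.46 + j33.75 V
  V2 = 32·(cos(45.0°) + j·sin(45.0°)) = 22.63 + j22.63 V
Step 2 — Sum components: V_total = 81.08 + j56.38 V.
Step 3 — Convert to polar: |V_total| = 98.76 V, ∠V_total = 34.8°.

V_total = 98.76∠34.8° V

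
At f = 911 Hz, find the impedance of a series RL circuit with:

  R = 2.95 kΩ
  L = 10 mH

Step 1 — Angular frequency: ω = 2π·f = 2π·911 = 5724 rad/s.
Step 2 — Component impedances:
  R: Z = R = 2950 Ω
  L: Z = jωL = j·5724·0.01 = 0 + j57.24 Ω
Step 3 — Series combination: Z_total = R + L = 2950 + j57.24 Ω = 2951∠1.1° Ω.

Z = 2950 + j57.24 Ω = 2951∠1.1° Ω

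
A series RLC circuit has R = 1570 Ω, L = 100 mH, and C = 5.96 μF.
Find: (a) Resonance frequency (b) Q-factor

Step 1 — Resonance condition Im(Z)=0 gives ω₀ = 1/√(LC).
Step 2 — ω₀ = 1/√(0.1·5.96e-06) = 1295 rad/s.
Step 3 — f₀ = ω₀/(2π) = 206.2 Hz.
Step 4 — Series Q: Q = ω₀L/R = 1295·0.1/1570 = 0.0825.

(a) f₀ = 206.2 Hz  (b) Q = 0.0825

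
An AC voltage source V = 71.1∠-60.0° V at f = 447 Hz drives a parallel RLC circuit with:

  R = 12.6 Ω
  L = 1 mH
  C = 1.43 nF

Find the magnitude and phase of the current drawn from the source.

Step 1 — Angular frequency: ω = 2π·f = 2π·447 = 2809 rad/s.
Step 2 — Component impedances:
  R: Z = R = 12.6 Ω
  L: Z = jωL = j·2809·0.001 = 0 + j2.809 Ω
  C: Z = 1/(jωC) = -j/(ω·C) = 0 - j2.49e+05 Ω
Step 3 — Parallel combination: 1/Z_total = 1/R + 1/L + 1/C; Z_total = 0.5964 + j2.676 Ω = 2.741∠77.4° Ω.
Step 4 — Source phasor: V = 71.1∠-60.0° V = 35.55 - j61.57 V.
Step 5 — Ohm's law: I = V / Z_total = (35.55 - j61.57) / (0.5964 + j2.676) = -19.1 - j17.54 A.
Step 6 — Convert to polar: |I| = 25.94 A, ∠I = -137.4°.

I = 25.94∠-137.4° A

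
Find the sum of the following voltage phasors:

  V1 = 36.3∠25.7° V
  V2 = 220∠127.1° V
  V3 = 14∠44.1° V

Step 1 — Convert each phasor to rectangular form:
  V1 = 36.3·(cos(25.7°) + j·sin(25.7°)) = 32.71 + j15.74 V
  V2 = 220·(cos(127.1°) + j·sin(127.1°)) = -132.7 + j175.5 V
  V3 = 14·(cos(44.1°) + j·sin(44.1°)) = 10.05 + j9.743 V
Step 2 — Sum components: V_total = -89.94 + j201 V.
Step 3 — Convert to polar: |V_total| = 220.2 V, ∠V_total = 114.1°.

V_total = 220.2∠114.1° V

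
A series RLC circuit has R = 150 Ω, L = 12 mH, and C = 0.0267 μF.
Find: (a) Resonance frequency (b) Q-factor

Step 1 — Resonance condition Im(Z)=0 gives ω₀ = 1/√(LC).
Step 2 — ω₀ = 1/√(0.012·2.67e-08) = 5.587e+04 rad/s.
Step 3 — f₀ = ω₀/(2π) = 8891 Hz.
Step 4 — Series Q: Q = ω₀L/R = 5.587e+04·0.012/150 = 4.469.

(a) f₀ = 8891 Hz  (b) Q = 4.469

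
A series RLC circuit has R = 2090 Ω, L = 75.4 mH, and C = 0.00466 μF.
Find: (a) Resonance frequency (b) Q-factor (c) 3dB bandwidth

Step 1 — Resonance condition Im(Z)=0 gives ω₀ = 1/√(LC).
Step 2 — ω₀ = 1/√(0.0754·4.66e-09) = 5.335e+04 rad/s.
Step 3 — f₀ = ω₀/(2π) = 8491 Hz.
Step 4 — Series Q: Q = ω₀L/R = 5.335e+04·0.0754/2090 = 1.925.
Step 5 — 3dB bandwidth: Δω = ω₀/Q = 2.772e+04 rad/s; BW = Δω/(2π) = 4412 Hz.

(a) f₀ = 8491 Hz  (b) Q = 1.925  (c) BW = 4412 Hz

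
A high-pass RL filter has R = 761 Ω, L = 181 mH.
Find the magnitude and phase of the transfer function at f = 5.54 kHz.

Step 1 — Angular frequency: ω = 2π·5540 = 3.481e+04 rad/s.
Step 2 — Transfer function: H(jω) = jωL/(R + jωL).
Step 3 — Numerator jωL = j·6300; denominator R + jωL = 761 + j6300.
Step 4 — H = 0.9856 + j0.119.
Step 5 — Magnitude: |H| = 0.9928 (-0.1 dB); phase: φ = 6.9°.

|H| = 0.9928 (-0.1 dB), φ = 6.9°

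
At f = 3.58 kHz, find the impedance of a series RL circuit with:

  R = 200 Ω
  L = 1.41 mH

Step 1 — Angular frequency: ω = 2π·f = 2π·3580 = 2.249e+04 rad/s.
Step 2 — Component impedances:
  R: Z = R = 200 Ω
  L: Z = jωL = j·2.249e+04·0.00141 = 0 + j31.72 Ω
Step 3 — Series combination: Z_total = R + L = 200 + j31.72 Ω = 202.5∠9.0° Ω.

Z = 200 + j31.72 Ω = 202.5∠9.0° Ω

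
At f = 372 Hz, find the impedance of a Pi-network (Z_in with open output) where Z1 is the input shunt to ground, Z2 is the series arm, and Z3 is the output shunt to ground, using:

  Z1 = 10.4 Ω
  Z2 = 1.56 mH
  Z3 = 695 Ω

Step 1 — Angular frequency: ω = 2π·f = 2π·372 = 2337 rad/s.
Step 2 — Component impedances:
  Z1: Z = R = 10.4 Ω
  Z2: Z = jωL = j·2337·0.00156 = 0 + j3.646 Ω
  Z3: Z = R = 695 Ω
Step 3 — With open output, the series arm Z2 and the output shunt Z3 appear in series to ground: Z2 + Z3 = 695 + j3.646 Ω.
Step 4 — Parallel with input shunt Z1: Z_in = Z1 || (Z2 + Z3) = 10.25 + j0.0007926 Ω = 10.25∠0.0° Ω.

Z = 10.25 + j0.0007926 Ω = 10.25∠0.0° Ω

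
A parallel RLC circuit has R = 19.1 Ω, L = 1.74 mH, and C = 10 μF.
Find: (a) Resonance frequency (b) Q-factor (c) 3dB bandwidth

Step 1 — Resonance: ω₀ = 1/√(LC) = 1/√(0.00174·1e-05) = 7581 rad/s.
Step 2 — f₀ = ω₀/(2π) = 1207 Hz.
Step 3 — Parallel Q: Q = R/(ω₀L) = 19.1/(7581·0.00174) = 1.448.
Step 4 — Bandwidth: Δω = ω₀/Q = 5236 rad/s; BW = Δω/(2π) = 833.3 Hz.

(a) f₀ = 1207 Hz  (b) Q = 1.448  (c) BW = 833.3 Hz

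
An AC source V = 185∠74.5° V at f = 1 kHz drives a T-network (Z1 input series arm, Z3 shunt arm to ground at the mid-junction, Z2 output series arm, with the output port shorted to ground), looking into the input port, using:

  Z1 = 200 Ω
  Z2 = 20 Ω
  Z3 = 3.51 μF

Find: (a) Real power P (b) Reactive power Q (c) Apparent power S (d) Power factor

Step 1 — Angular frequency: ω = 2π·f = 2π·1000 = 6283 rad/s.
Step 2 — Component impedances:
  Z1: Z = R = 200 Ω
  Z2: Z = R = 20 Ω
  Z3: Z = 1/(jωC) = -j/(ω·C) = 0 - j45.34 Ω
Step 3 — With the output port shorted to ground, the output series arm Z2 runs from the junction to ground; the shunt arm Z3 also runs from the junction to ground. They appear in parallel: Z3 || Z2 = 16.74 - j7.385 Ω.
Step 4 — Series with input arm Z1: Z_in = Z1 + (Z3 || Z2) = 216.7 - j7.385 Ω = 216.9∠-2.0° Ω.
Step 5 — Source phasor: V = 185∠74.5° V = 49.44 + j178.3 V.
Step 6 — Current: I = V / Z = 0.1998 + j0.8293 A = 0.8531∠76.5° A.
Step 7 — Complex power: S = V·I* = 157.7 - j5.374 VA.
Step 8 — Real power: P = Re(S) = 157.7 W.
Step 9 — Reactive power: Q = Im(S) = -5.374 VAR.
Step 10 — Apparent power: |S| = 157.8 VA.
Step 11 — Power factor: PF = P/|S| = 0.9994 (leading).

(a) P = 157.7 W  (b) Q = -5.374 VAR  (c) S = 157.8 VA  (d) PF = 0.9994 (leading)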